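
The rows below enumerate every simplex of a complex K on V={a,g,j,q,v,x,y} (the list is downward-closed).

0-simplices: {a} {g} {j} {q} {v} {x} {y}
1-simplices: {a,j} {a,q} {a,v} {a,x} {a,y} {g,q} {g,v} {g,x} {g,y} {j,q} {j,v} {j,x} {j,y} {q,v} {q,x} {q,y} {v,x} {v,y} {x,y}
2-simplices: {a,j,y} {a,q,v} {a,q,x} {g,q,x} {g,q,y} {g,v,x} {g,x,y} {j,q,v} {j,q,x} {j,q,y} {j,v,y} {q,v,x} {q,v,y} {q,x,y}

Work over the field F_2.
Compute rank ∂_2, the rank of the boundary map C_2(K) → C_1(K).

n_0=7 n_1=19 n_2=14  [Z2]
∂1: piv[aj,aq,av,ax,ay,gq] rk=6  ker:gv,gx,gy,jq,jv,jx,jy,qv,qx,qy,vx,vy,xy
∂2: piv[ajy,aqv,aqx,gqx,gqy,gvx,gxy,jqv,jqx,jqy,jvy,qvx] rk=12  ker:qvy,qxy
rk∂_2=12

rank∂_2=12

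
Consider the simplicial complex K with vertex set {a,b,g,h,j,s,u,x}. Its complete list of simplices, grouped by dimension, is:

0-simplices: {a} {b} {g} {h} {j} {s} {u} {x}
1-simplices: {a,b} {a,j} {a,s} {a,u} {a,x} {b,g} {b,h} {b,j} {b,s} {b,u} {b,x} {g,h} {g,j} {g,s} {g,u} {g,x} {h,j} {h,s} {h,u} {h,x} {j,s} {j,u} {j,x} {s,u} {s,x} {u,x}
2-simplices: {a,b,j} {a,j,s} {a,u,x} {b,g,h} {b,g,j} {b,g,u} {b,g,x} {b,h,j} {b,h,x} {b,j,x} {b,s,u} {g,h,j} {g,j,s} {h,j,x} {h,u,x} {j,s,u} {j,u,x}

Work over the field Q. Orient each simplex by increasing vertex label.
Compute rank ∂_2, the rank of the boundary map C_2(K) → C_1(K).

n_0=8 n_1=26 n_2=17  [Q]
∂1: piv[ab,aj,as,au,ax,bg,bh] rk=7  ker:bj,bs,bu,bx,gh,gj,gs,gu,gx,hj,hs,hu,hx,js,ju,jx,su,sx,ux
∂2: piv[abj,ajs,aux,bgh,bgj,bgu,bgx,bhj,bhx,bjx,bsu,gjs,hux,jsu,jux] rk=15  ker:ghj,hjx
rk∂_2=15

rank∂_2=15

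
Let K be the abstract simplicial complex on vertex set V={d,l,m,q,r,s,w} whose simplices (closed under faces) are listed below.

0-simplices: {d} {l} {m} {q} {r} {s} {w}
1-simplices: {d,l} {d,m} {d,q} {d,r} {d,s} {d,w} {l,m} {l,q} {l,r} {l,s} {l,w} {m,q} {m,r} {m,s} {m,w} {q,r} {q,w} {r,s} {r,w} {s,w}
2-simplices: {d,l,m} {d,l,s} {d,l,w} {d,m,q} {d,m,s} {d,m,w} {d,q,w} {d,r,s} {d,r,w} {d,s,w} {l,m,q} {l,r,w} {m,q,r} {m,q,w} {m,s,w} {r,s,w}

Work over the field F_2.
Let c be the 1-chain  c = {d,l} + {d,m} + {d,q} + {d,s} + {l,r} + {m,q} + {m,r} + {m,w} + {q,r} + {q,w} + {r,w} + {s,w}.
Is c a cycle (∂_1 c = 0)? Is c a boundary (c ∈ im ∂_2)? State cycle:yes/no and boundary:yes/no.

cycle:yes boundary:yes

n_0=7 n_1=20 n_2=16  [Z2]
∂1: piv[dl,dm,dq,dr,ds,dw] rk=6  ker:lm,lq,lr,ls,lw,mq,mr,ms,mw,qr,qw,rs,rw,sw
∂2: piv[dlm,dls,dlw,dmq,dms,dmw,dqw,drs,drw,dsw,lmq,lrw,mqr] rk=13  ker:mqw,msw,rsw
∂1c = 0
c vs im∂2: reduces to 0 ⇒ boundary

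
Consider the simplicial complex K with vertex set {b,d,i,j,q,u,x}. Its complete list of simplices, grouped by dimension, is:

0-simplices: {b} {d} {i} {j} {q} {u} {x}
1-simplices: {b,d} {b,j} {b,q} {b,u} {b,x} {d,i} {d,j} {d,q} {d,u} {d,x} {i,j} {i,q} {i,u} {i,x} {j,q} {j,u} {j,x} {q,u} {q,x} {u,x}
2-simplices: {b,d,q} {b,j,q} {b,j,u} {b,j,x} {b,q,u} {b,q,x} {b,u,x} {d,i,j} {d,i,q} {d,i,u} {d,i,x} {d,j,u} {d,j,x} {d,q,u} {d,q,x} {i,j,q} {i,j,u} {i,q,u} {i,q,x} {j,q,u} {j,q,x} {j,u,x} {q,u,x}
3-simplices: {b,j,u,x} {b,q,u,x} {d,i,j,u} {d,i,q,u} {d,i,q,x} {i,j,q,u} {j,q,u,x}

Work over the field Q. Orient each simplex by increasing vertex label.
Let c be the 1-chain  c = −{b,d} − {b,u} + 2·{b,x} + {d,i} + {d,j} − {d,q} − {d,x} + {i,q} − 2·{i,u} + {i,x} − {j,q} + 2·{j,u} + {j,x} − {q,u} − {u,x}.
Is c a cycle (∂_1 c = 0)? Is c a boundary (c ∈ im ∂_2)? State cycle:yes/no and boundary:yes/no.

n_0=7 n_1=20 n_2=23 n_3=7  [Q]
∂1: piv[bd,bj,bq,bu,bx,di] rk=6  ker:dj,dq,du,dx,ij,iq,iu,ix,jq,ju,jx,qu,qx,ux
∂2: piv[bdq,bjq,bju,bjx,bqu,bqx,bux,dij,diq,diu,dix,dju,djx,dqu] rk=14  ker:dqx,ijq,iju,iqu,iqx,jqu,jqx,jux,qux
∂3: piv[bjux,bqux,diju,diqu,diqx,ijqu,jqux] rk=7
∂1c = −{d} + {i} − {j} − {u} + 2·{x}

cycle:no boundary:no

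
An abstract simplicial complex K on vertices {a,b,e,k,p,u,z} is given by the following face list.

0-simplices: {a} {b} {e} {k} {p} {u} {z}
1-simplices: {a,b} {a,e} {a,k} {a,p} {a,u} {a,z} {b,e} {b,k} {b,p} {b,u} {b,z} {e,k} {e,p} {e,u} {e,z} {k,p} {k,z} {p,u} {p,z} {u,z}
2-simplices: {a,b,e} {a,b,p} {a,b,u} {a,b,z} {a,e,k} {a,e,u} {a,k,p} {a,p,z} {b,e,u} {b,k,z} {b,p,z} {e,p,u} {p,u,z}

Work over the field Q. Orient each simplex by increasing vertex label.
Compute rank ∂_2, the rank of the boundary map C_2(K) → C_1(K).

rank∂_2=11

n_0=7 n_1=20 n_2=13  [Q]
∂1: piv[ab,ae,ak,ap,au,az] rk=6  ker:be,bk,bp,bu,bz,ek,ep,eu,ez,kp,kz,pu,pz,uz
∂2: piv[abe,abp,abu,abz,aek,aeu,akp,apz,bkz,epu,puz] rk=11  ker:beu,bpz
rk∂_2=11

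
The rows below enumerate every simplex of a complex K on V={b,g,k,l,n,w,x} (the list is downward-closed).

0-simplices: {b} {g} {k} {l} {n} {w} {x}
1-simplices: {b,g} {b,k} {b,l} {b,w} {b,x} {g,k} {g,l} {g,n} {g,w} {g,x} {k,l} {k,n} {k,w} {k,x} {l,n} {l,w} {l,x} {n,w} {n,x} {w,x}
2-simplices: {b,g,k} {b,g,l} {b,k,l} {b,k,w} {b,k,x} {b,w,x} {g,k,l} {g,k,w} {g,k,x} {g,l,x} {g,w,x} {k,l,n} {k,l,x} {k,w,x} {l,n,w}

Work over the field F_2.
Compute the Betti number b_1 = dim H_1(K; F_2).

b_1=3

n_0=7 n_1=20 n_2=15  [Z2]
∂1: piv[bg,bk,bl,bw,bx,gn] rk=6  ker:gk,gl,gw,gx,kl,kn,kw,kx,ln,lw,lx,nw,nx,wx
∂2: piv[bgk,bgl,bkl,bkw,bkx,bwx,gkw,gkx,glx,kln,lnw] rk=11  ker:gkl,gwx,klx,kwx
b_1=(20−6)−11=3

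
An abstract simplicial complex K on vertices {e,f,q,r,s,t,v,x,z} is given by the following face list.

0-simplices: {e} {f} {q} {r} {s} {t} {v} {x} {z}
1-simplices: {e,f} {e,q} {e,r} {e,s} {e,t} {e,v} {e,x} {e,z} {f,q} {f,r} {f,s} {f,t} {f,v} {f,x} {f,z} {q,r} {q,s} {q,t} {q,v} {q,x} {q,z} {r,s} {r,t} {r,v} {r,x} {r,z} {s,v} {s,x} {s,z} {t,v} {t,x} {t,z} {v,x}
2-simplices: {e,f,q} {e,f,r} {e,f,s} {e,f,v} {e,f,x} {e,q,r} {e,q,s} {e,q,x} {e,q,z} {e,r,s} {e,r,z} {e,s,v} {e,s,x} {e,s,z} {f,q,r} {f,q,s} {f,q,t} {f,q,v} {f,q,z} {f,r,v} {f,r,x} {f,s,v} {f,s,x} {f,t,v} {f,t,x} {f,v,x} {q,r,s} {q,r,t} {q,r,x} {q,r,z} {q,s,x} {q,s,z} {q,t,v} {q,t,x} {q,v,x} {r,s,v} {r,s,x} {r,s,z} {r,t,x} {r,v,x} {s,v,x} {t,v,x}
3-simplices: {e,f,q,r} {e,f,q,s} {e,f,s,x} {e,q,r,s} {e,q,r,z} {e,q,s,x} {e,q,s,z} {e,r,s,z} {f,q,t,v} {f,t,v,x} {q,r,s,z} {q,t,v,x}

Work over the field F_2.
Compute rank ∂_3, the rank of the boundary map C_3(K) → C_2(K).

n_0=9 n_1=33 n_2=42 n_3=12  [Z2]
∂1: piv[ef,eq,er,es,et,ev,ex,ez] rk=8  ker:fq,fr,fs,ft,fv,fx,fz,qr,qs,qt,qv,qx,qz,rs,rt,rv,rx,rz,sv,sx,sz,tv,tx,tz,vx
∂2: piv[efq,efr,efs,efv,efx,eqr,eqs,eqx,eqz,ers,erz,esv,esx,esz,fqt,fqv,fqz,frv,frx,ftv,ftx,fvx,qrt] rk=23  ker:fqr,fqs,fsv,fsx,qrs,qrx,qrz,qsx,qsz,qtv,qtx,qvx,rsv,rsx,rsz,rtx,rvx,svx,tvx
∂3: piv[efqr,efqs,efsx,eqrs,eqrz,eqsx,eqsz,ersz,fqtv,ftvx,qtvx] rk=11  ker:qrsz
rk∂_3=11

rank∂_3=11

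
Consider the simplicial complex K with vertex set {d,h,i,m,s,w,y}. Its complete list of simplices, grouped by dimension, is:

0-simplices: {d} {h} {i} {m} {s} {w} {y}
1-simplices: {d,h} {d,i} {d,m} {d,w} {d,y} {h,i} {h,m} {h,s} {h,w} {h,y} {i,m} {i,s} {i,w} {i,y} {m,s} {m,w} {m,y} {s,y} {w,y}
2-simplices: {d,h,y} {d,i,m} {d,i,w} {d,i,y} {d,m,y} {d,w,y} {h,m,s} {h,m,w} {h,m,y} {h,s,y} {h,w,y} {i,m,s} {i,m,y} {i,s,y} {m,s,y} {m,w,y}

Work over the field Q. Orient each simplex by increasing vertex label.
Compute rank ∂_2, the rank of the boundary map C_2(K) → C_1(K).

n_0=7 n_1=19 n_2=16  [Q]
∂1: piv[dh,di,dm,dw,dy,hs] rk=6  ker:hi,hm,hw,hy,im,is,iw,iy,ms,mw,my,sy,wy
∂2: piv[dhy,dim,diw,diy,dmy,dwy,hms,hmw,hmy,hsy,hwy,ims] rk=12  ker:imy,isy,msy,mwy
rk∂_2=12

rank∂_2=12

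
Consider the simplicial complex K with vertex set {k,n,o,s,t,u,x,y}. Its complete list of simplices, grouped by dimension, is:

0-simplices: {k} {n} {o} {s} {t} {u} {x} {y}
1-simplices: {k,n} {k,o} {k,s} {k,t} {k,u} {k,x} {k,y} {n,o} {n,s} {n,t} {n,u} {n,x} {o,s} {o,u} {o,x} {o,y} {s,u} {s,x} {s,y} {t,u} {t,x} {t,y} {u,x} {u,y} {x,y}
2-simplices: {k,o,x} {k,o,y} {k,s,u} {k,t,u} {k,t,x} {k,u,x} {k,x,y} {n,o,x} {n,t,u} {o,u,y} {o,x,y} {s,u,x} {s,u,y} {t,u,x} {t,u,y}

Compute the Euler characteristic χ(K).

n_0=8 n_1=25 n_2=15
χ=+8−25+15=-2

χ(K)=-2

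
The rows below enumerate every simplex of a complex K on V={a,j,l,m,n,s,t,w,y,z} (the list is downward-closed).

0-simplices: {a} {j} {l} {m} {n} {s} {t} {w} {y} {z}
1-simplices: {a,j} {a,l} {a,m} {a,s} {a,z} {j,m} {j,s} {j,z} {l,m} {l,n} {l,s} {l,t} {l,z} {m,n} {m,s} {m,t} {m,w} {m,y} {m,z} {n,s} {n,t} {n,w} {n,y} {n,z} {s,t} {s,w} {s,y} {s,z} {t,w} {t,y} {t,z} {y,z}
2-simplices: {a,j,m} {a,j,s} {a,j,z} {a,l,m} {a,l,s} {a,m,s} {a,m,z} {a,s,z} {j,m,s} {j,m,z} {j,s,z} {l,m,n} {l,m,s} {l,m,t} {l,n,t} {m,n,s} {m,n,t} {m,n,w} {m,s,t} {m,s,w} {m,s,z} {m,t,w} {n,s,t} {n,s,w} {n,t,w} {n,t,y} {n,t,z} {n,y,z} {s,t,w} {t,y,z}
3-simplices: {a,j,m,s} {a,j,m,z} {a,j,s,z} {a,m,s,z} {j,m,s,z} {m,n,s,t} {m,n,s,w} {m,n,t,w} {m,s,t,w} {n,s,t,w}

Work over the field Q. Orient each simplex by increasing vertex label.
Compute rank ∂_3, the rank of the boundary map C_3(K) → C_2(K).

n_0=10 n_1=32 n_2=30 n_3=10  [Q]
∂1: piv[aj,al,am,as,az,ln,lt,mw,my] rk=9  ker:jm,js,jz,lm,ls,lz,mn,ms,mt,mz,ns,nt,nw,ny,nz,st,sw,sy,sz,tw,ty,tz,yz
∂2: piv[ajm,ajs,ajz,alm,als,ams,amz,asz,lmn,lmt,lnt,mns,mnw,mst,msw,mtw,nty,ntz,nyz] rk=19  ker:jms,jmz,jsz,lms,mnt,msz,nst,nsw,ntw,stw,tyz
∂3: piv[ajms,ajmz,ajsz,amsz,mnst,mnsw,mntw,mstw] rk=8  ker:jmsz,nstw
rk∂_3=8

rank∂_3=8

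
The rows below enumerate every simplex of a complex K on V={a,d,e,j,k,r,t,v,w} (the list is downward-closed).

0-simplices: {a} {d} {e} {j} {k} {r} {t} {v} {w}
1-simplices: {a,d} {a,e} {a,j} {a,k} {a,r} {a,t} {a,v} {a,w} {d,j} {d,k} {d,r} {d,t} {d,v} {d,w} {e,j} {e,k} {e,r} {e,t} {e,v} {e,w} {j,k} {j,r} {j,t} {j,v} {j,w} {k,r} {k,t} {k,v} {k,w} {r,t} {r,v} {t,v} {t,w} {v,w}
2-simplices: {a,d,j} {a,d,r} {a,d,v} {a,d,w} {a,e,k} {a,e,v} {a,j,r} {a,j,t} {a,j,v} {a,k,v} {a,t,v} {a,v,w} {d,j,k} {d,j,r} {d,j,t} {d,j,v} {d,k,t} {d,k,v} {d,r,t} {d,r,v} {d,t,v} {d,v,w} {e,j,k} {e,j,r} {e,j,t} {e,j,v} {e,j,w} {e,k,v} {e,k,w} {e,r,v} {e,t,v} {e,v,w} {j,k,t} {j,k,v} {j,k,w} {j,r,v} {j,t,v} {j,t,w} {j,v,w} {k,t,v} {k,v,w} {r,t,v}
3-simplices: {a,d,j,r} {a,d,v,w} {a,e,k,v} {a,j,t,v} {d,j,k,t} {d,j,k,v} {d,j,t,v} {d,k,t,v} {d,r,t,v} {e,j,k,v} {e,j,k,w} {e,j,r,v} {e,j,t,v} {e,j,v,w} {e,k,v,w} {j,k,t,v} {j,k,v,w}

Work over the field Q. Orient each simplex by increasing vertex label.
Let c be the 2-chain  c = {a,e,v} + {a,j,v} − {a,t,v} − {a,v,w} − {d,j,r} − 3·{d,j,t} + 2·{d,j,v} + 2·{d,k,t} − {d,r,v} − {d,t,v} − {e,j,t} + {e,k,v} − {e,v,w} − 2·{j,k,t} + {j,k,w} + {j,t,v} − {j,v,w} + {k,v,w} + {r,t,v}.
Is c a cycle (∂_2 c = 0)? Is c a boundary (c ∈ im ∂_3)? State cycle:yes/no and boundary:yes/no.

cycle:no boundary:no

n_0=9 n_1=34 n_2=42 n_3=17  [Q]
∂1: piv[ad,ae,aj,ak,ar,at,av,aw] rk=8  ker:dj,dk,dr,dt,dv,dw,ej,ek,er,et,ev,ew,jk,jr,jt,jv,jw,kr,kt,kv,kw,rt,rv,tv,tw,vw
∂2: piv[adj,adr,adv,adw,aek,aev,ajr,ajt,ajv,akv,atv,avw,djk,djt,dkt,dkv,drt,drv,ejk,ejr,ejt,ejw,ekw,evw,jtw] rk=25  ker:djr,djv,dtv,dvw,ejv,ekv,erv,etv,jkt,jkv,jkw,jrv,jtv,jvw,ktv,kvw,rtv
∂3: piv[adjr,advw,aekv,ajtv,djkt,djkv,djtv,dktv,drtv,ejkv,ejkw,ejrv,ejtv,ejvw,ekvw] rk=15  ker:jktv,jkvw
∂2c = {a,e} + {a,j} − {a,t} − 2·{a,v} + {a,w} − 2·{d,j} + 2·{d,k} − {e,j} + {e,k} + {e,t} − {e,v} + {e,w} − {j,k} − {j,r} − {j,t} + {j,v} + 2·{k,v} + {r,t} − 2·{r,v} − 2·{v,w}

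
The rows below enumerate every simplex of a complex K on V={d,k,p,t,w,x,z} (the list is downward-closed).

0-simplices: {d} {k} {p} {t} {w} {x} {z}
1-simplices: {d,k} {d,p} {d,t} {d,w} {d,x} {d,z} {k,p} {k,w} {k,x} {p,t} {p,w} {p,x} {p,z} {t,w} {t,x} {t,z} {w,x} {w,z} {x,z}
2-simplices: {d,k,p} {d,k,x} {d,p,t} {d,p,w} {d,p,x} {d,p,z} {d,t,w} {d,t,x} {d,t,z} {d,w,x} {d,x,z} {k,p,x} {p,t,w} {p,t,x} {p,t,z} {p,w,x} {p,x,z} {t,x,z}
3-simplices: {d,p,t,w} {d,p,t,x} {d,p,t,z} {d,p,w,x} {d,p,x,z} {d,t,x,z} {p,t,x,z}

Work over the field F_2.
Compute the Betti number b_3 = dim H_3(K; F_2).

b_3=1

n_0=7 n_1=19 n_2=18 n_3=7  [Z2]
∂1: piv[dk,dp,dt,dw,dx,dz] rk=6  ker:kp,kw,kx,pt,pw,px,pz,tw,tx,tz,wx,wz,xz
∂2: piv[dkp,dkx,dpt,dpw,dpx,dpz,dtw,dtx,dtz,dwx,dxz] rk=11  ker:kpx,ptw,ptx,ptz,pwx,pxz,txz
∂3: piv[dptw,dptx,dptz,dpwx,dpxz,dtxz] rk=6  ker:ptxz
b_3=(7−6)−0=1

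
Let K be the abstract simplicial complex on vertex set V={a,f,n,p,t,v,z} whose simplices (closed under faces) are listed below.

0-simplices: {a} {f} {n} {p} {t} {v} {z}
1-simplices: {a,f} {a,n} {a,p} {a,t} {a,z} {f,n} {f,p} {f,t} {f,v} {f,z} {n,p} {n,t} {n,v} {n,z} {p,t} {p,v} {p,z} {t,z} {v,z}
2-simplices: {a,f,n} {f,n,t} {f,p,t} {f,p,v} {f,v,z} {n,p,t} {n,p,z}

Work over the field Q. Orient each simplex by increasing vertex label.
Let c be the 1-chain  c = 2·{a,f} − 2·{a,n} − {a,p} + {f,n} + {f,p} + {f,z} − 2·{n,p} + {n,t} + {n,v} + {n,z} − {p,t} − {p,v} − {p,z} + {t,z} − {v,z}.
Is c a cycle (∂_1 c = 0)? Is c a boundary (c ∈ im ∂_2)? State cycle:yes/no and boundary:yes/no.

cycle:no boundary:no

n_0=7 n_1=19 n_2=7  [Q]
∂1: piv[af,an,ap,at,az,fv] rk=6  ker:fn,fp,ft,fz,np,nt,nv,nz,pt,pv,pz,tz,vz
∂2: piv[afn,fnt,fpt,fpv,fvz,npt,npz] rk=7
∂1c = {a} − {f} − 2·{n} + {p} − {t} + {v} + {z}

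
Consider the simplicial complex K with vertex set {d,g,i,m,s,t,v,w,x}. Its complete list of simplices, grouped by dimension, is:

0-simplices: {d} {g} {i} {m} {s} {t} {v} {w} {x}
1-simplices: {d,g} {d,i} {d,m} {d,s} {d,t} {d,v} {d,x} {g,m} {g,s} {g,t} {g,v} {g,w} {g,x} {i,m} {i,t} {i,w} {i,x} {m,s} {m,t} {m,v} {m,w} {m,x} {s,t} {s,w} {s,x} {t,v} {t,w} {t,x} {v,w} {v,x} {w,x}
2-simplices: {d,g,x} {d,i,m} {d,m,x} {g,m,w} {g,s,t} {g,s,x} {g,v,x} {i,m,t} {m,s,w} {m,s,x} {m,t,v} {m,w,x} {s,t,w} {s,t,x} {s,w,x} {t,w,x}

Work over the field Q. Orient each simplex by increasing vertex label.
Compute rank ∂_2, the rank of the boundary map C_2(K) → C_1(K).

n_0=9 n_1=31 n_2=16  [Q]
∂1: piv[dg,di,dm,ds,dt,dv,dx,gw] rk=8  ker:gm,gs,gt,gv,gx,im,it,iw,ix,ms,mt,mv,mw,mx,st,sw,sx,tv,tw,tx,vw,vx,wx
∂2: piv[dgx,dim,dmx,gmw,gst,gsx,gvx,imt,msw,msx,mtv,mwx,stw,stx] rk=14  ker:swx,twx
rk∂_2=14

rank∂_2=14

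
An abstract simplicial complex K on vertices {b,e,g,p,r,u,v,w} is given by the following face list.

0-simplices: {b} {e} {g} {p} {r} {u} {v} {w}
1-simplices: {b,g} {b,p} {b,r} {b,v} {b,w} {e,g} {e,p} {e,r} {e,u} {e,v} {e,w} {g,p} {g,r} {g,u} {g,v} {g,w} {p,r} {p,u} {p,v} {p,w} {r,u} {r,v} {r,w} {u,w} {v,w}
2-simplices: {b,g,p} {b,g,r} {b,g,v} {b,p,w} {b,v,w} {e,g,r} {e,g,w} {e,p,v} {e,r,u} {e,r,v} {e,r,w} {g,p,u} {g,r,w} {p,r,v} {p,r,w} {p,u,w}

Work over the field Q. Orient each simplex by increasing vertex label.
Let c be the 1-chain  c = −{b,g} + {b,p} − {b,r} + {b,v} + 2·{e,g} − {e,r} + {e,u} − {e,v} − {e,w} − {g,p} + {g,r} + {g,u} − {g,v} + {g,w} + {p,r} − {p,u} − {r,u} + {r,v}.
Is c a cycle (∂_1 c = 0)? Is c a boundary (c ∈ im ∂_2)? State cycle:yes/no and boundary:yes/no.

cycle:yes boundary:no

n_0=8 n_1=25 n_2=16  [Q]
∂1: piv[bg,bp,br,bv,bw,eg,eu] rk=7  ker:ep,er,ev,ew,gp,gr,gu,gv,gw,pr,pu,pv,pw,ru,rv,rw,uw,vw
∂2: piv[bgp,bgr,bgv,bpw,bvw,egr,egw,epv,eru,erv,erw,gpu,prv,prw,puw] rk=15  ker:grw
∂1c = 0
c vs im∂2: residual ≠ 0 ⇒ not boundary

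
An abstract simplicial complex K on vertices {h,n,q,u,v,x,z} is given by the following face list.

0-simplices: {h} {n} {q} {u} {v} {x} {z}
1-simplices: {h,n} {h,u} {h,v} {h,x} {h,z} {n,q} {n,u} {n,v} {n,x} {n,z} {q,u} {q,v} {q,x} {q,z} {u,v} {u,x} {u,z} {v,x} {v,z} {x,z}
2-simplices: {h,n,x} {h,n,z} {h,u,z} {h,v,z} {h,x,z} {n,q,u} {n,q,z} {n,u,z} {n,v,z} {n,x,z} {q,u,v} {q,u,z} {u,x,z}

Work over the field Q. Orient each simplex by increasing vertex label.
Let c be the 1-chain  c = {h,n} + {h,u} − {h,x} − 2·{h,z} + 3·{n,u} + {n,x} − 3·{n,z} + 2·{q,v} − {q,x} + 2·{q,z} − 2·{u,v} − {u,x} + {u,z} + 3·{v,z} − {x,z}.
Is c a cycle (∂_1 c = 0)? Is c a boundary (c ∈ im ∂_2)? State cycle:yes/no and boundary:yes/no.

cycle:no boundary:no

n_0=7 n_1=20 n_2=13  [Q]
∂1: piv[hn,hu,hv,hx,hz,nq] rk=6  ker:nu,nv,nx,nz,qu,qv,qx,qz,uv,ux,uz,vx,vz,xz
∂2: piv[hnx,hnz,huz,hvz,hxz,nqu,nqz,nuz,nvz,quv,uxz] rk=11  ker:nxz,quz
∂1c = {h} − 3·{q} + 6·{u} − 3·{v} − {x}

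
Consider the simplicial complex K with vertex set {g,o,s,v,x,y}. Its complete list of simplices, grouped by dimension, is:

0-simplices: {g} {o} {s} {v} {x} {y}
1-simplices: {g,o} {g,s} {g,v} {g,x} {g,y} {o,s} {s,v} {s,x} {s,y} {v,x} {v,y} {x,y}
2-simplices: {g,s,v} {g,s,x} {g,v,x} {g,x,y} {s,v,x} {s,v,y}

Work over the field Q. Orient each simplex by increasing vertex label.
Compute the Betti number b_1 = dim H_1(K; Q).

n_0=6 n_1=12 n_2=6  [Q]
∂1: piv[go,gs,gv,gx,gy] rk=5  ker:os,sv,sx,sy,vx,vy,xy
∂2: piv[gsv,gsx,gvx,gxy,svy] rk=5  ker:svx
b_1=(12−5)−5=2

b_1=2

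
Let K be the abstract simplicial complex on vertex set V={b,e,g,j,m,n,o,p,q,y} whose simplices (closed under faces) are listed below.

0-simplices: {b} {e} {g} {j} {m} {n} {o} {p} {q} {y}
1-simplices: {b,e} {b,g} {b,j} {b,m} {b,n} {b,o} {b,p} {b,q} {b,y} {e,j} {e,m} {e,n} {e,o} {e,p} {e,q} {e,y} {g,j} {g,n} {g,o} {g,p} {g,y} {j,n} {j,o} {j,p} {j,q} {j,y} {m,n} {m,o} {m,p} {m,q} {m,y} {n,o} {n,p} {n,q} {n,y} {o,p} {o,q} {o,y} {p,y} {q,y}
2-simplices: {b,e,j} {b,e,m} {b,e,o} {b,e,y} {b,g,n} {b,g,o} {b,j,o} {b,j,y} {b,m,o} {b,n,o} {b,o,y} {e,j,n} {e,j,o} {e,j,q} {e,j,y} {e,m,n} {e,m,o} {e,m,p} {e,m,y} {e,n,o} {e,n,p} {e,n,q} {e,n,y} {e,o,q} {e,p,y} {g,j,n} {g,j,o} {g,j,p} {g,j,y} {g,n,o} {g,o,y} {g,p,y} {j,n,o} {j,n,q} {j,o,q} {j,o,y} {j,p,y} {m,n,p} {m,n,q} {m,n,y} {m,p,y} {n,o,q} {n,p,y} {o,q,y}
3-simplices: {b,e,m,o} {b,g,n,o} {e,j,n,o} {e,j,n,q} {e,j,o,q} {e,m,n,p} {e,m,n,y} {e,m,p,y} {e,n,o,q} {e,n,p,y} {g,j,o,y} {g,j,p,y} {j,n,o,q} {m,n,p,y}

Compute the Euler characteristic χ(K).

n_0=10 n_1=40 n_2=44 n_3=14
χ=+10−40+44−14=0

χ(K)=0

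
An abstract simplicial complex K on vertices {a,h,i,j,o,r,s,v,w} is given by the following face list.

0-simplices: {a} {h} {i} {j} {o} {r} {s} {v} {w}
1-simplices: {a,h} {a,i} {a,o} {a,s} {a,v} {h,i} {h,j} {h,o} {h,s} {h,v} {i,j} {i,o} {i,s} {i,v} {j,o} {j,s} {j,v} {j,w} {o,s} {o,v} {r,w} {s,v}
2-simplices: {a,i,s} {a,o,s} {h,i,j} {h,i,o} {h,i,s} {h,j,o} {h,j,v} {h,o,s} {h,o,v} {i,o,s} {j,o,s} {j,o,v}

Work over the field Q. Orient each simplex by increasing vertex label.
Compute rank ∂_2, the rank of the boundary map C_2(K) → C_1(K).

n_0=9 n_1=22 n_2=12  [Q]
∂1: piv[ah,ai,ao,as,av,hj,jw,rw] rk=8  ker:hi,ho,hs,hv,ij,io,is,iv,jo,js,jv,os,ov,sv
∂2: piv[ais,aos,hij,hio,his,hjo,hjv,hos,hov,jos] rk=10  ker:ios,jov
rk∂_2=10

rank∂_2=10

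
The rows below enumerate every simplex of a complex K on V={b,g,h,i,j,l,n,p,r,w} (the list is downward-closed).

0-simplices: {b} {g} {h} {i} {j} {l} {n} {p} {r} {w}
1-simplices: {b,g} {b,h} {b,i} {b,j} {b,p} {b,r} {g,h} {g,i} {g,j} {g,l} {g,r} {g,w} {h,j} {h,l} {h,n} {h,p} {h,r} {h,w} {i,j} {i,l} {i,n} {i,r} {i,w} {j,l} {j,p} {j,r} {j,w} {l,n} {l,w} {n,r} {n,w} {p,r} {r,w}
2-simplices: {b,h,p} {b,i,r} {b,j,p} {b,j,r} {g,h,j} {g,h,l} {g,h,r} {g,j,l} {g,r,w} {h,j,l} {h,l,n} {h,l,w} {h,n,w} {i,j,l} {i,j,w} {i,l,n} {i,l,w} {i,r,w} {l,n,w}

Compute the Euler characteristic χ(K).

n_0=10 n_1=33 n_2=19
χ=+10−33+19=-4

χ(K)=-4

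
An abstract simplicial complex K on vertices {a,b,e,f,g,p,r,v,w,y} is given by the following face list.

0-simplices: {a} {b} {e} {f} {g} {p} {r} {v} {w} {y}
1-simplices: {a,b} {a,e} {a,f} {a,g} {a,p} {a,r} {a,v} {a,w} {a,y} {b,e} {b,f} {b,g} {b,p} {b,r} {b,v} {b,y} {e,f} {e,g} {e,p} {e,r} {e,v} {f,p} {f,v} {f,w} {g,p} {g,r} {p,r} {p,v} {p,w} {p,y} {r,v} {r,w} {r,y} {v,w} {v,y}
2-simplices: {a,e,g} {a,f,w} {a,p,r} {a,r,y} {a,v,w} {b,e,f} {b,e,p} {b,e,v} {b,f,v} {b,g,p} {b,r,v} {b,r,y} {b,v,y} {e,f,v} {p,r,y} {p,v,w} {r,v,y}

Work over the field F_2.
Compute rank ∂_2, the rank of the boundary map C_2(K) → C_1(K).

rank∂_2=15

n_0=10 n_1=35 n_2=17  [Z2]
∂1: piv[ab,ae,af,ag,ap,ar,av,aw,ay] rk=9  ker:be,bf,bg,bp,br,bv,by,ef,eg,ep,er,ev,fp,fv,fw,gp,gr,pr,pv,pw,py,rv,rw,ry,vw,vy
∂2: piv[aeg,afw,apr,ary,avw,bef,bep,bev,bfv,bgp,brv,bry,bvy,pry,pvw] rk=15  ker:efv,rvy
rk∂_2=15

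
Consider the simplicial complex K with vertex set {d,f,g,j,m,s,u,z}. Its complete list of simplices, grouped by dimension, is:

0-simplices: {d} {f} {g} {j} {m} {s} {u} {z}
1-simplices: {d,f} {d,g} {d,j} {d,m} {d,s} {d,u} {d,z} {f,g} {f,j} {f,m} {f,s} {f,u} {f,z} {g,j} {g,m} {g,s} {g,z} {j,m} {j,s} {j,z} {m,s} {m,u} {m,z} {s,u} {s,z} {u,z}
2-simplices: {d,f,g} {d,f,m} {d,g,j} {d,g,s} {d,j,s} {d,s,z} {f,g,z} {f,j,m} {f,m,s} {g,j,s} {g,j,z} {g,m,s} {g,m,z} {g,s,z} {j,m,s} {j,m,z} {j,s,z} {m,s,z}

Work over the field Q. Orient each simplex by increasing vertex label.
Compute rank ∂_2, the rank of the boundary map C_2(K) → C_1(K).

n_0=8 n_1=26 n_2=18  [Q]
∂1: piv[df,dg,dj,dm,ds,du,dz] rk=7  ker:fg,fj,fm,fs,fu,fz,gj,gm,gs,gz,jm,js,jz,ms,mu,mz,su,sz,uz
∂2: piv[dfg,dfm,dgj,dgs,djs,dsz,fgz,fjm,fms,gjz,gms,gmz,gsz,jms] rk=14  ker:gjs,jmz,jsz,msz
rk∂_2=14

rank∂_2=14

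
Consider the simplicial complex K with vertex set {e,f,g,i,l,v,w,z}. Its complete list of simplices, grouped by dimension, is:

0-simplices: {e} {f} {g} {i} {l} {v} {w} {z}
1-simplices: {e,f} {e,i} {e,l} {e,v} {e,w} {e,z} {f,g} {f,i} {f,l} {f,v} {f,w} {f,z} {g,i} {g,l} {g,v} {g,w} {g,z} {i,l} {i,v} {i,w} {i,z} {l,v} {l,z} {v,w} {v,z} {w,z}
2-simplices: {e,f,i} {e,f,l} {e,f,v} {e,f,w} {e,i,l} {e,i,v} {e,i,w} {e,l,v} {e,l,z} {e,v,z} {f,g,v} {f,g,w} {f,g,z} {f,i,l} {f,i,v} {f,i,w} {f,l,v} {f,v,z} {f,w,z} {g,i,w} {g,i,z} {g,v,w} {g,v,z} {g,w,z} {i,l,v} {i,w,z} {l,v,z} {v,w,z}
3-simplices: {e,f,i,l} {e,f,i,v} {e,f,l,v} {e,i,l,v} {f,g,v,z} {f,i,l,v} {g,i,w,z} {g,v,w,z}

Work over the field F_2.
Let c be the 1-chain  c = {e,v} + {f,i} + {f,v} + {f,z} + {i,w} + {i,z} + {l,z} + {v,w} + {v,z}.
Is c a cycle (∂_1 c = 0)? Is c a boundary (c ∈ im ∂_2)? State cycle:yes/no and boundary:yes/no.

cycle:no boundary:no

n_0=8 n_1=26 n_2=28 n_3=8  [Z2]
∂1: piv[ef,ei,el,ev,ew,ez,fg] rk=7  ker:fi,fl,fv,fw,fz,gi,gl,gv,gw,gz,il,iv,iw,iz,lv,lz,vw,vz,wz
∂2: piv[efi,efl,efv,efw,eil,eiv,eiw,elv,elz,evz,fgv,fgw,fgz,fvz,fwz,giw,giz,gvw] rk=18  ker:fil,fiv,fiw,flv,gvz,gwz,ilv,iwz,lvz,vwz
∂3: piv[efil,efiv,eflv,eilv,fgvz,giwz,gvwz] rk=7  ker:filv
∂1c = {e} + {f} + {i} + {l}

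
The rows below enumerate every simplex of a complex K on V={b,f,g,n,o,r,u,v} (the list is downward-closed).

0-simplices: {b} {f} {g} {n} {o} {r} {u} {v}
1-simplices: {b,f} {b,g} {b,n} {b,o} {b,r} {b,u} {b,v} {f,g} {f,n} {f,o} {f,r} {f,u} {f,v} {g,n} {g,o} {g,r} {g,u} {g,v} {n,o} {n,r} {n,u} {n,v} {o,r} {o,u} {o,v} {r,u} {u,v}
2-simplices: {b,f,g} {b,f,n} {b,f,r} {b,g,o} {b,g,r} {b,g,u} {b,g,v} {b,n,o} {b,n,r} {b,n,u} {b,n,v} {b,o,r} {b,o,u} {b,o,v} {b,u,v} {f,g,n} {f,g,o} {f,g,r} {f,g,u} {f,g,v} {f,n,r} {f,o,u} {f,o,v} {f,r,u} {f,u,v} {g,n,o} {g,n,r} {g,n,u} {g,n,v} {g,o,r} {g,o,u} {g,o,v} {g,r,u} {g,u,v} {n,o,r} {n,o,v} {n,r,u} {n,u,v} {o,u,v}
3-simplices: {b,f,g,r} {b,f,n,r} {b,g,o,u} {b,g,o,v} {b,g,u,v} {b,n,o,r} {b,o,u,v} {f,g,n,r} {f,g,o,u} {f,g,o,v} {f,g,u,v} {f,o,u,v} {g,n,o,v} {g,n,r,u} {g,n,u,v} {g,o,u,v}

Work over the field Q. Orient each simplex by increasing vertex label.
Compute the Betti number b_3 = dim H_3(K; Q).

b_3=2

n_0=8 n_1=27 n_2=39 n_3=16  [Q]
∂1: piv[bf,bg,bn,bo,br,bu,bv] rk=7  ker:fg,fn,fo,fr,fu,fv,gn,go,gr,gu,gv,no,nr,nu,nv,or,ou,ov,ru,uv
∂2: piv[bfg,bfn,bfr,bgo,bgr,bgu,bgv,bno,bnr,bnu,bnv,bor,bou,bov,buv,fgn,fgo,fgu,fgv,fru] rk=20  ker:fgr,fnr,fou,fov,fuv,gno,gnr,gnu,gnv,gor,gou,gov,gru,guv,nor,nov,nru,nuv,ouv
∂3: piv[bfgr,bfnr,bgou,bgov,bguv,bnor,bouv,fgnr,fgou,fgov,fguv,gnov,gnru,gnuv] rk=14  ker:fouv,gouv
b_3=(16−14)−0=2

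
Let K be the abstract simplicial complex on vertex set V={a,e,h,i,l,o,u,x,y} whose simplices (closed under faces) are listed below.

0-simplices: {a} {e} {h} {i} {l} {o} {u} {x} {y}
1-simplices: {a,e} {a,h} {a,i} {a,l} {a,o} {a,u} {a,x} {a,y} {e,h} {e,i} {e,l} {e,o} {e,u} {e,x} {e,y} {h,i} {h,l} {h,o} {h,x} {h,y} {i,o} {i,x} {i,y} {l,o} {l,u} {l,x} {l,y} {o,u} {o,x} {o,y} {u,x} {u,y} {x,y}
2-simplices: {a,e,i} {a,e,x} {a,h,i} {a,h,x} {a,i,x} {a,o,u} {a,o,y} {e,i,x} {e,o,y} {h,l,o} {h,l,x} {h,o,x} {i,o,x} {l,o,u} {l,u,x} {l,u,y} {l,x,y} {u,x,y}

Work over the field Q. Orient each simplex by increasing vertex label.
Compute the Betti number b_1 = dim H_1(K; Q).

n_0=9 n_1=33 n_2=18  [Q]
∂1: piv[ae,ah,ai,al,ao,au,ax,ay] rk=8  ker:eh,ei,el,eo,eu,ex,ey,hi,hl,ho,hx,hy,io,ix,iy,lo,lu,lx,ly,ou,ox,oy,ux,uy,xy
∂2: piv[aei,aex,ahi,ahx,aix,aou,aoy,eoy,hlo,hlx,hox,iox,lou,lux,luy,lxy] rk=16  ker:eix,uxy
b_1=(33−8)−16=9

b_1=9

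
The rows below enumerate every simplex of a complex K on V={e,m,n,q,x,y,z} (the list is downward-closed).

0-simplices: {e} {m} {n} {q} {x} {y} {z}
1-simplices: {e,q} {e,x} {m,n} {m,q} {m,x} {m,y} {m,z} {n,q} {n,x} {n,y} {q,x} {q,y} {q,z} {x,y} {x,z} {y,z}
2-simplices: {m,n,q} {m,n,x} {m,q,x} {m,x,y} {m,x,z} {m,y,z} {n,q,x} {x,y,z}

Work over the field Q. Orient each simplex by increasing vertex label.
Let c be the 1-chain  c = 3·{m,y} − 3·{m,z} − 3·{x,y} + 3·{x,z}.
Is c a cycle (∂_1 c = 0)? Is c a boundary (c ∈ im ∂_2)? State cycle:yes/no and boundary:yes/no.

cycle:yes boundary:yes

n_0=7 n_1=16 n_2=8  [Q]
∂1: piv[eq,ex,mn,mq,my,mz] rk=6  ker:mx,nq,nx,ny,qx,qy,qz,xy,xz,yz
∂2: piv[mnq,mnx,mqx,mxy,mxz,myz] rk=6  ker:nqx,xyz
∂1c = 0
c vs im∂2: reduces to 0 ⇒ boundary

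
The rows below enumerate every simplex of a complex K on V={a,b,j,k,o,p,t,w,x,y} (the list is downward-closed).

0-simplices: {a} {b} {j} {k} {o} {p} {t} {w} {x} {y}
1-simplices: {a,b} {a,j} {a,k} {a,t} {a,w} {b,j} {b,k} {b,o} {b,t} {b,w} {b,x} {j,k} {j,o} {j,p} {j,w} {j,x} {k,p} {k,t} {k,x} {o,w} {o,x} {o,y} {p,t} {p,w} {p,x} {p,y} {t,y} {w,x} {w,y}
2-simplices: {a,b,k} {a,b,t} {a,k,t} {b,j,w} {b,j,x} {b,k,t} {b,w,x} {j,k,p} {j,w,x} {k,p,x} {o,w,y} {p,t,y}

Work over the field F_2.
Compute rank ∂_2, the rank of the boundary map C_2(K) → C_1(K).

n_0=10 n_1=29 n_2=12  [Z2]
∂1: piv[ab,aj,ak,at,aw,bo,bx,jp,oy] rk=9  ker:bj,bk,bt,bw,jk,jo,jw,jx,kp,kt,kx,ow,ox,pt,pw,px,py,ty,wx,wy
∂2: piv[abk,abt,akt,bjw,bjx,bwx,jkp,kpx,owy,pty] rk=10  ker:bkt,jwx
rk∂_2=10

rank∂_2=10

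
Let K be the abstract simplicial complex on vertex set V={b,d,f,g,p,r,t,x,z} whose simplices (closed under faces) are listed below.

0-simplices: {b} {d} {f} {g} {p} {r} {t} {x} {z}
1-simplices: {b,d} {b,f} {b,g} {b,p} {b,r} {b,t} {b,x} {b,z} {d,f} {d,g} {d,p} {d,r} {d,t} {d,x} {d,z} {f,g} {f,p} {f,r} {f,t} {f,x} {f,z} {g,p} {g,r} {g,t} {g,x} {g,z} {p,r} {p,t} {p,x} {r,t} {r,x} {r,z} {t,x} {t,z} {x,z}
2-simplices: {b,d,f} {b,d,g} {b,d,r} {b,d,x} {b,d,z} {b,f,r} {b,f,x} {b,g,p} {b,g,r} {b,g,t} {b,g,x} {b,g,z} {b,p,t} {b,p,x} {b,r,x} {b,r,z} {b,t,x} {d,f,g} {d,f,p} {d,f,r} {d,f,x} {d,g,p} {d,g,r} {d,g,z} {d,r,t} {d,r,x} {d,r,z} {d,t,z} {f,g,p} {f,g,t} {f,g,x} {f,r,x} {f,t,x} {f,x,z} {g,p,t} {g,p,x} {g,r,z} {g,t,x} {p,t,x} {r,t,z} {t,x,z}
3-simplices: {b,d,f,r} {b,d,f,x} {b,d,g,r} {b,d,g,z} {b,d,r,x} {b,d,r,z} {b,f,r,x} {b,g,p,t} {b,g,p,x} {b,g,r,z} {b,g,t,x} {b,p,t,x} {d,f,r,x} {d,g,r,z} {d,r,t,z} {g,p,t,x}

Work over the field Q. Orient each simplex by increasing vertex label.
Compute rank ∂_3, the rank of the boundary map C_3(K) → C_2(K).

rank∂_3=13

n_0=9 n_1=35 n_2=41 n_3=16  [Q]
∂1: piv[bd,bf,bg,bp,br,bt,bx,bz] rk=8  ker:df,dg,dp,dr,dt,dx,dz,fg,fp,fr,ft,fx,fz,gp,gr,gt,gx,gz,pr,pt,px,rt,rx,rz,tx,tz,xz
∂2: piv[bdf,bdg,bdr,bdx,bdz,bfr,bfx,bgp,bgr,bgt,bgx,bgz,bpt,bpx,brx,brz,btx,dfg,dfp,dgp,drt,dtz,fgt,fxz,txz] rk=25  ker:dfr,dfx,dgr,dgz,drx,drz,fgp,fgx,frx,ftx,gpt,gpx,grz,gtx,ptx,rtz
∂3: piv[bdfr,bdfx,bdgr,bdgz,bdrx,bdrz,bfrx,bgpt,bgpx,bgrz,bgtx,bptx,drtz] rk=13  ker:dfrx,dgrz,gptx
rk∂_3=13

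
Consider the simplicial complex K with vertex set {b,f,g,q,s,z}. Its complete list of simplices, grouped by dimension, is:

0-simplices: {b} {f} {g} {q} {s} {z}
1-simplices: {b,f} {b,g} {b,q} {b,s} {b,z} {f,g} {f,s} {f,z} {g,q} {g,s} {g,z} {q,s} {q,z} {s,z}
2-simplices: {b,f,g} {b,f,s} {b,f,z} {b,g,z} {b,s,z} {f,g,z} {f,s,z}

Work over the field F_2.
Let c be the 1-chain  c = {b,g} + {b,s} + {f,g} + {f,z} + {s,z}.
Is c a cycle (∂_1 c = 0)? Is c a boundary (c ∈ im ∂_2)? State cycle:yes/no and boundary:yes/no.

n_0=6 n_1=14 n_2=7  [Z2]
∂1: piv[bf,bg,bq,bs,bz] rk=5  ker:fg,fs,fz,gq,gs,gz,qs,qz,sz
∂2: piv[bfg,bfs,bfz,bgz,bsz] rk=5  ker:fgz,fsz
∂1c = 0
c vs im∂2: reduces to 0 ⇒ boundary

cycle:yes boundary:yes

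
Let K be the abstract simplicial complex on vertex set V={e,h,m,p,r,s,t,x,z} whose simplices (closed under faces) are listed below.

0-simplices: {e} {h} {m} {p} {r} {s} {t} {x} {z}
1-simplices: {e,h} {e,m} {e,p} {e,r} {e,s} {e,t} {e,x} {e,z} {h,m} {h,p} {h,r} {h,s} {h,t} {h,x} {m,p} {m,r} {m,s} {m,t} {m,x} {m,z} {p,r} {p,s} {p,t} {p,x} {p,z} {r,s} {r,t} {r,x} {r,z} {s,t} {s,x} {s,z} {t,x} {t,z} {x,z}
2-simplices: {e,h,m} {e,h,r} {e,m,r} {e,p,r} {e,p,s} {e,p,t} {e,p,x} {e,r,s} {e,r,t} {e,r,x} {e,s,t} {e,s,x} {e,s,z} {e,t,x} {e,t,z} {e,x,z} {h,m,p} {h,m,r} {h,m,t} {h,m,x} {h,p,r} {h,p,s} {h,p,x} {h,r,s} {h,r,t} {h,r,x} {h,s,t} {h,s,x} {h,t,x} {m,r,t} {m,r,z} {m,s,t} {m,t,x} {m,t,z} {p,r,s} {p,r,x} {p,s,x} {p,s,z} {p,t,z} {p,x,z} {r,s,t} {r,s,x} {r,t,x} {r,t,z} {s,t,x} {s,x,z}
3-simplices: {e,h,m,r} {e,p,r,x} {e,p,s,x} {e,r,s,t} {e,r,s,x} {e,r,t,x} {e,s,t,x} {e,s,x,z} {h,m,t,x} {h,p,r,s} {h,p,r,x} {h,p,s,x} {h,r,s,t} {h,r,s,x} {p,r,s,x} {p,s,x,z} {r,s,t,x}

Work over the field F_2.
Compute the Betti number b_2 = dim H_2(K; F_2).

n_0=9 n_1=35 n_2=46 n_3=17  [Z2]
∂1: piv[eh,em,ep,er,es,et,ex,ez] rk=8  ker:hm,hp,hr,hs,ht,hx,mp,mr,ms,mt,mx,mz,pr,ps,pt,px,pz,rs,rt,rx,rz,st,sx,sz,tx,tz,xz
∂2: piv[ehm,ehr,emr,epr,eps,ept,epx,ers,ert,erx,est,esx,esz,etx,etz,exz,hmp,hmt,hmx,hpr,hps,hpx,hrt,mrz,mst,mtz,psz] rk=27  ker:hmr,hrs,hrx,hst,hsx,htx,mrt,mtx,prs,prx,psx,ptz,pxz,rst,rsx,rtx,rtz,stx,sxz
∂3: piv[ehmr,eprx,epsx,erst,ersx,ertx,estx,esxz,hmtx,hprs,hprx,hpsx,hrst,hrsx,psxz] rk=15  ker:prsx,rstx
b_2=(46−27)−15=4

b_2=4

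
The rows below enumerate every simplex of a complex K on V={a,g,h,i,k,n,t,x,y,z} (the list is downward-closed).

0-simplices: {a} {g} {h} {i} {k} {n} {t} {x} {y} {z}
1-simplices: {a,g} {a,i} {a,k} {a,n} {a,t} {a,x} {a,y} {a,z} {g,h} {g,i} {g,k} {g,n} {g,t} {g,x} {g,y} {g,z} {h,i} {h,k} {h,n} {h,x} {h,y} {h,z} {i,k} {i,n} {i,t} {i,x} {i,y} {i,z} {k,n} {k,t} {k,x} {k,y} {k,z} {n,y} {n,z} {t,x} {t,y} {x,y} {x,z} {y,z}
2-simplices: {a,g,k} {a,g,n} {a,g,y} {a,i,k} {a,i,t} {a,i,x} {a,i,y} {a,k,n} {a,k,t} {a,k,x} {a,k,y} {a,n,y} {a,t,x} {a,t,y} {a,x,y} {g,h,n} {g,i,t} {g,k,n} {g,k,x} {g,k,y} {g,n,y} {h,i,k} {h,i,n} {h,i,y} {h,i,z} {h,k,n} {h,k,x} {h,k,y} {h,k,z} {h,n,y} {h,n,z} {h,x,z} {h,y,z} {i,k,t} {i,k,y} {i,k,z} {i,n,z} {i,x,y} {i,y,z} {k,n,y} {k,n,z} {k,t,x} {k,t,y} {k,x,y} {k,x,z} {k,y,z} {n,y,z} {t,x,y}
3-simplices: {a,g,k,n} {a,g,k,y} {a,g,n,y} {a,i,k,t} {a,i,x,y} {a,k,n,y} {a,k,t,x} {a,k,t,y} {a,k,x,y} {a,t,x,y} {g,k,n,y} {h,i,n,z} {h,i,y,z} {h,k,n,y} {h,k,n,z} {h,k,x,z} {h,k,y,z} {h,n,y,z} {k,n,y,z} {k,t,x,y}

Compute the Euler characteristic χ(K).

n_0=10 n_1=40 n_2=48 n_3=20
χ=+10−40+48−20=-2

χ(K)=-2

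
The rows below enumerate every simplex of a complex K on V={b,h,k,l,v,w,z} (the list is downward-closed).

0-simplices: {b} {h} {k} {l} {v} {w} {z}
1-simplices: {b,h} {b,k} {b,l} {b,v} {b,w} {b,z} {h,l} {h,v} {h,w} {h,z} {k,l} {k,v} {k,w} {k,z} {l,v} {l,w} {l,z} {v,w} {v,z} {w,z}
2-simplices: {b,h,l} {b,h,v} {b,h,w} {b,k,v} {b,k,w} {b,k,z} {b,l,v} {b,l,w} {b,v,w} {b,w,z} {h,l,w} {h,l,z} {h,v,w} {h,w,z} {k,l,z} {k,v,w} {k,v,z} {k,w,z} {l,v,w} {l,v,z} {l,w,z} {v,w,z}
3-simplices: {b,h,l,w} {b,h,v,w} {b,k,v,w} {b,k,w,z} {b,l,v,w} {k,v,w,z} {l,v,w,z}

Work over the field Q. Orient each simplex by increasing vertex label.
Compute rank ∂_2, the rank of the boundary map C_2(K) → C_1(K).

n_0=7 n_1=20 n_2=22 n_3=7  [Q]
∂1: piv[bh,bk,bl,bv,bw,bz] rk=6  ker:hl,hv,hw,hz,kl,kv,kw,kz,lv,lw,lz,vw,vz,wz
∂2: piv[bhl,bhv,bhw,bkv,bkw,bkz,blv,blw,bvw,bwz,hlz,hwz,klz,kvz] rk=14  ker:hlw,hvw,kvw,kwz,lvw,lvz,lwz,vwz
∂3: piv[bhlw,bhvw,bkvw,bkwz,blvw,kvwz,lvwz] rk=7
rk∂_2=14

rank∂_2=14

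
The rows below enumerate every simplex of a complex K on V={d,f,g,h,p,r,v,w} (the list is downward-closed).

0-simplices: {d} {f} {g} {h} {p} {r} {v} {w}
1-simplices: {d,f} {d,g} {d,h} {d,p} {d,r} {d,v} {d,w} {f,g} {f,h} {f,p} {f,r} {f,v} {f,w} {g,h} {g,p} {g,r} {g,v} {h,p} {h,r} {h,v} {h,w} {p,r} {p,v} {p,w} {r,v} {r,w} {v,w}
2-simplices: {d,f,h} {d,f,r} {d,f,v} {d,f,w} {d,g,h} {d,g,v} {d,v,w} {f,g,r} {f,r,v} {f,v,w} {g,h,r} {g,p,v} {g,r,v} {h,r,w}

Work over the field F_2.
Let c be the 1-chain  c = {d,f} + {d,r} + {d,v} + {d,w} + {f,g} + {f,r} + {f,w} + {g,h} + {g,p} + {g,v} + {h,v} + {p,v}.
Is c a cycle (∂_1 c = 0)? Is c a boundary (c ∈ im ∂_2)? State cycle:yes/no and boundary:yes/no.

cycle:yes boundary:no

n_0=8 n_1=27 n_2=14  [Z2]
∂1: piv[df,dg,dh,dp,dr,dv,dw] rk=7  ker:fg,fh,fp,fr,fv,fw,gh,gp,gr,gv,hp,hr,hv,hw,pr,pv,pw,rv,rw,vw
∂2: piv[dfh,dfr,dfv,dfw,dgh,dgv,dvw,fgr,frv,ghr,gpv,grv,hrw] rk=13  ker:fvw
∂1c = 0
c vs im∂2: residual ≠ 0 ⇒ not boundary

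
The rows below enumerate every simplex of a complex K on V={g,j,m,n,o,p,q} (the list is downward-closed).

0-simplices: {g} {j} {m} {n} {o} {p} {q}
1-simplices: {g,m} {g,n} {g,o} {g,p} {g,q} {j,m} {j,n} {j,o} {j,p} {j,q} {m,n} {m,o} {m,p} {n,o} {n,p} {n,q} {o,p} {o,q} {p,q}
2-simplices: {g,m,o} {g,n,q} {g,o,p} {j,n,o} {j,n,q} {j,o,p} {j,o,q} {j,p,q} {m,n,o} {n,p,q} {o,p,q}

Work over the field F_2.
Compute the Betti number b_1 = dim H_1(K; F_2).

n_0=7 n_1=19 n_2=11  [Z2]
∂1: piv[gm,gn,go,gp,gq,jm] rk=6  ker:jn,jo,jp,jq,mn,mo,mp,no,np,nq,op,oq,pq
∂2: piv[gmo,gnq,gop,jno,jnq,jop,joq,jpq,mno,npq] rk=10  ker:opq
b_1=(19−6)−10=3

b_1=3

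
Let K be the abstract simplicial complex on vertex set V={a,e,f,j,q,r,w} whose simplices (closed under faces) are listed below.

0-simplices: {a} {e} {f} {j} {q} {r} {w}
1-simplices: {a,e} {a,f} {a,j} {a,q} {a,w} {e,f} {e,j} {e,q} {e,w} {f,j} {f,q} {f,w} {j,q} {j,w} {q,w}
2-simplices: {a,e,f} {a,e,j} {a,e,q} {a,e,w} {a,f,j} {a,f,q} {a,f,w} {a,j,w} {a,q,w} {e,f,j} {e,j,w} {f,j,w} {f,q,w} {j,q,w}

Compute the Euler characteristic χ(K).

n_0=7 n_1=15 n_2=14
χ=+7−15+14=6

χ(K)=6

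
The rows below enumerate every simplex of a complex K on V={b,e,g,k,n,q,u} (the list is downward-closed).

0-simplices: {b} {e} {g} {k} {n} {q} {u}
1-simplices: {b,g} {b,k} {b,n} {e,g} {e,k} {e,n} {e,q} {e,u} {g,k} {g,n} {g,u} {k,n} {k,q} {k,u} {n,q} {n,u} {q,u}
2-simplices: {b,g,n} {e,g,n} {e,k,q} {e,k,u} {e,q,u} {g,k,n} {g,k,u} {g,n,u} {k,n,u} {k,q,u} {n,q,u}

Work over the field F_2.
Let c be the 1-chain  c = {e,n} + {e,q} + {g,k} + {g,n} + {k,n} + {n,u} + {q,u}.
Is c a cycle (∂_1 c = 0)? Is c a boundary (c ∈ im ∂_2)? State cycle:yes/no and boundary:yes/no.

cycle:yes boundary:no

n_0=7 n_1=17 n_2=11  [Z2]
∂1: piv[bg,bk,bn,eg,eq,eu] rk=6  ker:ek,en,gk,gn,gu,kn,kq,ku,nq,nu,qu
∂2: piv[bgn,egn,ekq,eku,equ,gkn,gku,gnu,nqu] rk=9  ker:knu,kqu
∂1c = 0
c vs im∂2: residual ≠ 0 ⇒ not boundary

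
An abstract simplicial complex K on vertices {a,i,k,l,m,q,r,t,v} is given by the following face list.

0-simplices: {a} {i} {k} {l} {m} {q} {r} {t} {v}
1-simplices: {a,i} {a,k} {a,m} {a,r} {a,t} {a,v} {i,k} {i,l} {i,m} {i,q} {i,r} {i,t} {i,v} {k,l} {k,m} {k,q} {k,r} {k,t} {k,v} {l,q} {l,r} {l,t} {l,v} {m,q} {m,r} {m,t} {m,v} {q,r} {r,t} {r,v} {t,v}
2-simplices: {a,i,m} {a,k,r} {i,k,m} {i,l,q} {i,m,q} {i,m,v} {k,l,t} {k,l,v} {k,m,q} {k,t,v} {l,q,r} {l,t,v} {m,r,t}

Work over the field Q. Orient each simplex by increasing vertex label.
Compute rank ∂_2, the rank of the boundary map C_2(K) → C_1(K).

rank∂_2=12

n_0=9 n_1=31 n_2=13  [Q]
∂1: piv[ai,ak,am,ar,at,av,il,iq] rk=8  ker:ik,im,ir,it,iv,kl,km,kq,kr,kt,kv,lq,lr,lt,lv,mq,mr,mt,mv,qr,rt,rv,tv
∂2: piv[aim,akr,ikm,ilq,imq,imv,klt,klv,kmq,ktv,lqr,mrt] rk=12  ker:ltv
rk∂_2=12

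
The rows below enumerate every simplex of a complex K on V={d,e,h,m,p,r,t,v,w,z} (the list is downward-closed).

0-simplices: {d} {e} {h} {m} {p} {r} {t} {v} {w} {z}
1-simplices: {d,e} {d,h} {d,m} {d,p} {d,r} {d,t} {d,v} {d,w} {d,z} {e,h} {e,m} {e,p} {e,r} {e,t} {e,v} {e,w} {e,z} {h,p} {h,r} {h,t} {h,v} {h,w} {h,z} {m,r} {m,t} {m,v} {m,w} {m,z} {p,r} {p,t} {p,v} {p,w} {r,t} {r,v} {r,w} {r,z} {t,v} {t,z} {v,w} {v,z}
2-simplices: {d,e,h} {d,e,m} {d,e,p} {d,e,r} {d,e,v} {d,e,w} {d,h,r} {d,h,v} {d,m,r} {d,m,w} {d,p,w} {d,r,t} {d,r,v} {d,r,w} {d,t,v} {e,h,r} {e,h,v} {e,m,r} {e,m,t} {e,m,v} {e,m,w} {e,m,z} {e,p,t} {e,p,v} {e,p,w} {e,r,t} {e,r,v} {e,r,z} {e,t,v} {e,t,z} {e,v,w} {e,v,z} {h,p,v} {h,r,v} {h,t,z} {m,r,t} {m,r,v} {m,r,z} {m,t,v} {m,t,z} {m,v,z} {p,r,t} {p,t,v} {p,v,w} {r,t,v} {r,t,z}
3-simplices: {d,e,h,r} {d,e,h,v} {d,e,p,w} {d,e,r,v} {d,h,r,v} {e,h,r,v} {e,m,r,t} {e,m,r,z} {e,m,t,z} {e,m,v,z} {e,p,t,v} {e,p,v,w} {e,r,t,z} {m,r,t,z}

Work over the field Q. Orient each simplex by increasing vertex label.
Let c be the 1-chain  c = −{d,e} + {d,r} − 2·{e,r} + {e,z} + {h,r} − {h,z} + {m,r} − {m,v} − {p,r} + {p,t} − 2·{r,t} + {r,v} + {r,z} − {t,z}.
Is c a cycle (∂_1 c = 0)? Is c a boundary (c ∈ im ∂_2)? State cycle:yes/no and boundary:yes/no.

cycle:yes boundary:no

n_0=10 n_1=40 n_2=46 n_3=14  [Q]
∂1: piv[de,dh,dm,dp,dr,dt,dv,dw,dz] rk=9  ker:eh,em,ep,er,et,ev,ew,ez,hp,hr,ht,hv,hw,hz,mr,mt,mv,mw,mz,pr,pt,pv,pw,rt,rv,rw,rz,tv,tz,vw,vz
∂2: piv[deh,dem,dep,der,dev,dew,dhr,dhv,dmr,dmw,dpw,drt,drv,drw,dtv,emt,emv,emz,ept,epv,ert,erz,etz,evw,evz,hpv,htz,prt] rk=28  ker:ehr,ehv,emr,emw,epw,erv,etv,hrv,mrt,mrv,mrz,mtv,mtz,mvz,ptv,pvw,rtv,rtz
∂3: piv[dehr,dehv,depw,derv,dhrv,emrt,emrz,emtz,emvz,eptv,epvw,ertz] rk=12  ker:ehrv,mrtz
∂1c = 0
c vs im∂2: residual ≠ 0 ⇒ not boundary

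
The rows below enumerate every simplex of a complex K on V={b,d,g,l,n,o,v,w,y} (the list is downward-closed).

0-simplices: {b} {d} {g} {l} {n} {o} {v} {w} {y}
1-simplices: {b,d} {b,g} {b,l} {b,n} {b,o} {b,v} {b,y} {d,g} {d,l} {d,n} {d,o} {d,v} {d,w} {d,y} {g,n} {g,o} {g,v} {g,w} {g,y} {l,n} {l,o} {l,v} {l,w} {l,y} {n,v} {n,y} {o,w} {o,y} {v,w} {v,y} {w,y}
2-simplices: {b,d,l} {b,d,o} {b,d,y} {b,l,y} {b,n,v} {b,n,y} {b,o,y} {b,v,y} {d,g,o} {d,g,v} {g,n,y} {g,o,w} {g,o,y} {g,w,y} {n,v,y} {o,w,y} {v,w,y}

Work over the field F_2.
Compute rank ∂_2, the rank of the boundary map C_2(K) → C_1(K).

n_0=9 n_1=31 n_2=17  [Z2]
∂1: piv[bd,bg,bl,bn,bo,bv,by,dw] rk=8  ker:dg,dl,dn,do,dv,dy,gn,go,gv,gw,gy,ln,lo,lv,lw,ly,nv,ny,ow,oy,vw,vy,wy
∂2: piv[bdl,bdo,bdy,bly,bnv,bny,boy,bvy,dgo,dgv,gny,gow,goy,gwy,vwy] rk=15  ker:nvy,owy
rk∂_2=15

rank∂_2=15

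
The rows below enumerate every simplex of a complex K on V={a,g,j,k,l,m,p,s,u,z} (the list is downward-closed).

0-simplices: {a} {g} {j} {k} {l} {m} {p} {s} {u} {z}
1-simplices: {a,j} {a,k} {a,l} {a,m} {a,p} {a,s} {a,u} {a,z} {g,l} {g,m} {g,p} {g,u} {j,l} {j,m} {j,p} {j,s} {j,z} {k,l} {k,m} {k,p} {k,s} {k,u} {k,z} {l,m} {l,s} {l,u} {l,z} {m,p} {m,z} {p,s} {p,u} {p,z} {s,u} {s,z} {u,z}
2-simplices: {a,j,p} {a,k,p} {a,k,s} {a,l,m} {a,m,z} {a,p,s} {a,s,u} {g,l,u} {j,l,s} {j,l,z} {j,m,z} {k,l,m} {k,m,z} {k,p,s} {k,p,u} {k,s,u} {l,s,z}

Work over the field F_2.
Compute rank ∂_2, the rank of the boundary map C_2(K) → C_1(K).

n_0=10 n_1=35 n_2=17  [Z2]
∂1: piv[aj,ak,al,am,ap,as,au,az,gl] rk=9  ker:gm,gp,gu,jl,jm,jp,js,jz,kl,km,kp,ks,ku,kz,lm,ls,lu,lz,mp,mz,ps,pu,pz,su,sz,uz
∂2: piv[ajp,akp,aks,alm,amz,aps,asu,glu,jls,jlz,jmz,klm,kmz,kpu,ksu,lsz] rk=16  ker:kps
rk∂_2=16

rank∂_2=16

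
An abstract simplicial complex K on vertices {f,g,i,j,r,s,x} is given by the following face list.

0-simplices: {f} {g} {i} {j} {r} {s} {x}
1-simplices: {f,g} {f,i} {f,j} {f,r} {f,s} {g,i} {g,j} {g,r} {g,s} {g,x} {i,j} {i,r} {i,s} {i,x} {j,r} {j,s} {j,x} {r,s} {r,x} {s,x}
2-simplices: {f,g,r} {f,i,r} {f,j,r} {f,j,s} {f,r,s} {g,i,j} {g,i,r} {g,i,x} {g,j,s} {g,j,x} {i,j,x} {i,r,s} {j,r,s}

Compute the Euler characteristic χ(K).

n_0=7 n_1=20 n_2=13
χ=+7−20+13=0

χ(K)=0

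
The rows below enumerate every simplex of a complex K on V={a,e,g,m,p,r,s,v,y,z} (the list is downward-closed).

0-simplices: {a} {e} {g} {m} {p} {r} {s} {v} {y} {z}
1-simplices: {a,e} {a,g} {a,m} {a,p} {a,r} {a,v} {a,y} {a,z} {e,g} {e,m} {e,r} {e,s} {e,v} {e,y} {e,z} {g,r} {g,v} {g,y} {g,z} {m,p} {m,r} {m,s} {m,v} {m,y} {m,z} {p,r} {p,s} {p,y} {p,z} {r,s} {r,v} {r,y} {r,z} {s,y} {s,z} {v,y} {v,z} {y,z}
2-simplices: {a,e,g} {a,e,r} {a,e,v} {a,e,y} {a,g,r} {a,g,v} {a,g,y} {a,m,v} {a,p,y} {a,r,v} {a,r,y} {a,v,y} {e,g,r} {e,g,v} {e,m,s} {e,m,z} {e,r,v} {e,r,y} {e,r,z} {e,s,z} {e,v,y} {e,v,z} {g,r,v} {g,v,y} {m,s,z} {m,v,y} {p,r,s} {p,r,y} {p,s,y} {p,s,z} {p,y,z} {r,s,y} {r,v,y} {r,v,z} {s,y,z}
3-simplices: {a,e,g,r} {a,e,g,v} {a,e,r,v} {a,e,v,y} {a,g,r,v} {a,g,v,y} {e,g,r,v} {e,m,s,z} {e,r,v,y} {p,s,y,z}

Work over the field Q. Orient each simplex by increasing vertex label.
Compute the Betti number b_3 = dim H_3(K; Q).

n_0=10 n_1=38 n_2=35 n_3=10  [Q]
∂1: piv[ae,ag,am,ap,ar,av,ay,az,es] rk=9  ker:eg,em,er,ev,ey,ez,gr,gv,gy,gz,mp,mr,ms,mv,my,mz,pr,ps,py,pz,rs,rv,ry,rz,sy,sz,vy,vz,yz
∂2: piv[aeg,aer,aev,aey,agr,agv,agy,amv,apy,arv,ary,avy,ems,emz,erz,esz,evz,mvy,prs,pry,psy,psz,pyz] rk=23  ker:egr,egv,erv,ery,evy,grv,gvy,msz,rsy,rvy,rvz,syz
∂3: piv[aegr,aegv,aerv,aevy,agrv,agvy,emsz,ervy,psyz] rk=9  ker:egrv
b_3=(10−9)−0=1

b_3=1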